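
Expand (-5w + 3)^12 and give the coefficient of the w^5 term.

The general term is C(12,j)·(-5w)^j·(3)^(12-j); the w^5 term has j = 5.
C(12,5) = 792.
Coefficient = C(12,5) · (-5)^5 · 3^7 = 792 · (-3125) · 2187 = -5412825000.

-5412825000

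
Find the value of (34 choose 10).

131128140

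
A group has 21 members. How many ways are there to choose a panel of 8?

203490

This is C(21,8) = 203490.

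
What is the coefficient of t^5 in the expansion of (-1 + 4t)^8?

The general term is C(8,j)·(-1)^j·(4t)^(8-j); the t^5 term has j = 3.
C(8,3) = 56.
Coefficient = C(8,3) · (-1)^3 · 4^5 = 56 · (-1) · 1024 = -57344.

-57344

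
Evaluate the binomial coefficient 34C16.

2203961430

C(34,16) = (34·33·32·31·30·29·28·27·26·25·24·23·22·21·20·19) / 16! = 46113021921146019840000 / 20922789888000 = 2203961430.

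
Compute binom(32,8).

10518300

C(32,8) = (32·31·30·29·28·27·26·25) / 8! = 424097856000 / 40320 = 10518300.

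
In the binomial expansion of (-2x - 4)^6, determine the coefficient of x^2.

15360

The general term is C(6,j)·(-2x)^j·(-4)^(6-j); the x^2 term has j = 2.
C(6,2) = 15.
Coefficient = C(6,2) · (-2)^2 · (-4)^4 = 15 · 4 · 256 = 15360.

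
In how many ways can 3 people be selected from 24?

This is C(24,3) = 2024.

2024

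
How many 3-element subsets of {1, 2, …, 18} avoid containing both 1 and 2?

All 3-subsets: C(18,3) = 816. Those containing both fixed elements: C(16,1) = 16.
816 − 16 = 800.

800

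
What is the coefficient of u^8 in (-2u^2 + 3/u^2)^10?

-414720

General term: C(10,j)·(-2u^2)^j·(3/u^2)^(10-j), with u-exponent 2j − 2(10−j) = 4j − 20.
Set 4j − 20 = 8: j = 7.
C(10,7) = 120; (-2)^7 = -128; 3^3 = 27.
Coefficient = 120 · (-128) · 27 = -414720.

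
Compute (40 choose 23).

88732378800

C(40,23) = C(40,17) by symmetry.
C(40,17) = (40·39·38·37·36·35·34·33·32·31·30·29·28·27·26·25·24) / 17! = 31560991604212034764800000 / 355687428096000 = 88732378800.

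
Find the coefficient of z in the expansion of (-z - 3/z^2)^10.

3240

General term: C(10,j)·(-z)^j·(-3/z^2)^(10-j), with z-exponent 1j − 2(10−j) = 3j − 20.
Set 3j − 20 = 1: j = 7.
C(10,7) = 120; (-1)^7 = -1; (-3)^3 = -27.
Coefficient = 120 · (-1) · (-27) = 3240.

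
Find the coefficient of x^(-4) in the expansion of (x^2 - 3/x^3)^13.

General term: C(13,j)·(x^2)^j·(-3/x^3)^(13-j), with x-exponent 2j − 3(13−j) = 5j − 39.
Set 5j − 39 = -4: j = 7.
C(13,7) = 1716; 1^7 = 1; (-3)^6 = 729.
Coefficient = 1716 · 1 · 729 = 1250964.

1250964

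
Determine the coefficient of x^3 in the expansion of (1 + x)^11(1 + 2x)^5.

1235

Coefficient of x^3 = Σ_{j} C(11,j)·1^j·C(5,3-j)·2^(3-j) for j from 0 to 3.
= 80 + 440 + 550 + 165 = 1235.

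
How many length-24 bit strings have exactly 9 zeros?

Choose the 9 positions: C(24,9) = 1307504.

1307504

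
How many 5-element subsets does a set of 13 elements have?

1287

C(13,5) = (13·12·11·10·9) / 5! = 154440 / 120 = 1287.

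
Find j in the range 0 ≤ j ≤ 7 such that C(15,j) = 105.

2

C(15,j) increases on 0 ≤ j ≤ 7. C(15,1) = 15 and C(15,2) = 105, so j = 2.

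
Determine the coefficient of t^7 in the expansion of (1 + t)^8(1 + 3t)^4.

Coefficient of t^7 = Σ_{j} C(8,j)·1^j·C(4,7-j)·3^(7-j) for j from 3 to 7.
= 4536 + 7560 + 3024 + 336 + 8 = 15464.

15464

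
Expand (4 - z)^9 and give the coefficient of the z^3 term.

The general term is C(9,j)·(4)^j·(-z)^(9-j); the z^3 term has j = 6.
C(9,6) = 84.
Coefficient = C(9,6) · 4^6 · (-1)^3 = 84 · 4096 · (-1) = -344064.

-344064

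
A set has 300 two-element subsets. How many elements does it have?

25

n(n−1)/2 = 300 ⇒ n(n−1) = 600. Since 25·24 = 600, n = 25.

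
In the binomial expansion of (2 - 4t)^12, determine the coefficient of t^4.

32440320

The general term is C(12,j)·(2)^j·(-4t)^(12-j); the t^4 term has j = 8.
C(12,8) = 495.
Coefficient = C(12,8) · 2^8 · (-4)^4 = 495 · 256 · 256 = 32440320.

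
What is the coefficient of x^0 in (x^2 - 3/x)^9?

61236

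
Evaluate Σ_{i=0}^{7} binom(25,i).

1 + 25 + 300 + 2300 + 12650 + 53130 + 177100 + 480700 = 726206.

726206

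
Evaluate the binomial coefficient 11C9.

C(11,9) = C(11,2) by symmetry.
C(11,2) = (11·10) / 2! = 110 / 2 = 55.

55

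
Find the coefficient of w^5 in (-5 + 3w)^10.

-191362500

The general term is C(10,j)·(-5)^j·(3w)^(10-j); the w^5 term has j = 5.
C(10,5) = 252.
Coefficient = C(10,5) · (-5)^5 · 3^5 = 252 · (-3125) · 243 = -191362500.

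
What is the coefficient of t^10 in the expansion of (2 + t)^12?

The general term is C(12,j)·(2)^j·(t)^(12-j); the t^10 term has j = 2.
C(12,2) = 66.
Coefficient = C(12,2) · 2^2 = 66 · 4 = 264.

264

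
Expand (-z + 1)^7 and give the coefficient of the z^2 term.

The general term is C(7,j)·(-z)^j·(1)^(7-j); the z^2 term has j = 2.
C(7,2) = 21.
Coefficient = C(7,2) = 21.

21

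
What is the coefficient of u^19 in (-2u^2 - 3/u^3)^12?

73728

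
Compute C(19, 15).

3876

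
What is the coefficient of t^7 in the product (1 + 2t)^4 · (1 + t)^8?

4712

Coefficient of t^7 = Σ_{j} C(4,j)·2^j·C(8,7-j)·1^(7-j) for j from 0 to 4.
= 8 + 224 + 1344 + 2240 + 896 = 4712.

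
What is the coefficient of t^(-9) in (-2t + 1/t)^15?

General term: C(15,j)·(-2t)^j·(1/t)^(15-j), with t-exponent 1j − 1(15−j) = 2j − 15.
Set 2j − 15 = -9: j = 3.
C(15,3) = 455; (-2)^3 = -8; 1^12 = 1.
Coefficient = 455 · (-8) · 1 = -3640.

-3640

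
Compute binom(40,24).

62852101650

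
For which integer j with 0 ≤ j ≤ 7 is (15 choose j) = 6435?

C(15,j) increases on 0 ≤ j ≤ 7. C(15,6) = 5005 and C(15,7) = 6435, so j = 7.

7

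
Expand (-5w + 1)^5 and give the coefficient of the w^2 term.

The general term is C(5,j)·(-5w)^j·(1)^(5-j); the w^2 term has j = 2.
C(5,2) = 10.
Coefficient = C(5,2) · (-5)^2 = 10 · 25 = 250.

250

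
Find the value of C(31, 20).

84672315

C(31,20) = C(31,11) by symmetry.
C(31,11) = (31·30·29·28·27·26·25·24·23·22·21) / 11! = 3379847863392000 / 39916800 = 84672315.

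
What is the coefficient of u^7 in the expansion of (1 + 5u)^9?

2812500

The general term is C(9,j)·(1)^j·(5u)^(9-j); the u^7 term has j = 2.
C(9,2) = 36.
Coefficient = C(9,2) · 5^7 = 36 · 78125 = 2812500.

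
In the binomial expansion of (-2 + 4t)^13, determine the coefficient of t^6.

-899678208

The general term is C(13,j)·(-2)^j·(4t)^(13-j); the t^6 term has j = 7.
C(13,7) = 1716.
Coefficient = C(13,7) · (-2)^7 · 4^6 = 1716 · (-128) · 4096 = -899678208.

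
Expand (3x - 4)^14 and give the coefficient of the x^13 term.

The general term is C(14,j)·(3x)^j·(-4)^(14-j); the x^13 term has j = 13.
C(14,13) = 14.
Coefficient = C(14,13) · 3^13 · (-4)^1 = 14 · 1594323 · (-4) = -89282088.

-89282088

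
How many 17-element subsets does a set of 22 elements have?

26334

C(22,17) = C(22,5) by symmetry.
C(22,5) = (22·21·20·19·18) / 5! = 3160080 / 120 = 26334.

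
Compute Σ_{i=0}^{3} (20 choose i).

1351

1 + 20 + 190 + 1140 = 1351.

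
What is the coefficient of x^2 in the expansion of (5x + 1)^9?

The general term is C(9,j)·(5x)^j·(1)^(9-j); the x^2 term has j = 2.
C(9,2) = 36.
Coefficient = C(9,2) · 5^2 = 36 · 25 = 900.

900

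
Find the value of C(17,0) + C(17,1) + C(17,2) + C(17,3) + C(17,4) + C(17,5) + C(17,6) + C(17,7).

1 + 17 + 136 + 680 + 2380 + 6188 + 12376 + 19448 = 41226.

41226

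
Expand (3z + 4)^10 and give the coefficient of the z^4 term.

The general term is C(10,j)·(3z)^j·(4)^(10-j); the z^4 term has j = 4.
C(10,4) = 210.
Coefficient = C(10,4) · 3^4 · 4^6 = 210 · 81 · 4096 = 69672960.

69672960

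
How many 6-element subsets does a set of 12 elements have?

C(12,6) = (12·11·10·9·8·7) / 6! = 665280 / 720 = 924.

924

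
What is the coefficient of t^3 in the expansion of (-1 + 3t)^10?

The general term is C(10,j)·(-1)^j·(3t)^(10-j); the t^3 term has j = 7.
C(10,7) = 120.
Coefficient = C(10,7) · (-1)^7 · 3^3 = 120 · (-1) · 27 = -3240.

-3240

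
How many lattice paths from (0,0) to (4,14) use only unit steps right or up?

3060

Each path is a sequence of 18 steps with 4 rights: C(18,4) = 3060.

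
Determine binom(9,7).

36

C(9,7) = C(9,2) by symmetry.
C(9,2) = (9·8) / 2! = 72 / 2 = 36.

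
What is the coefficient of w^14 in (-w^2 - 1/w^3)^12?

66

General term: C(12,j)·(-w^2)^j·(-1/w^3)^(12-j), with w-exponent 2j − 3(12−j) = 5j − 36.
Set 5j − 36 = 14: j = 10.
C(12,10) = 66; (-1)^10 = 1; (-1)^2 = 1.
Coefficient = 66 · 1 · 1 = 66.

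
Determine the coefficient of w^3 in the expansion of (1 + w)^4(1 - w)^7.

11

Coefficient of w^3 = Σ_{j} C(4,j)·1^j·C(7,3-j)·(-1)^(3-j) for j from 0 to 3.
= (-35) + 84 + (-42) + 4 = 11.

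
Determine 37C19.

17672631900

C(37,19) = C(37,18) by symmetry.
C(37,18) = (37·36·35·34·33·32·31·30·29·28·27·26·25·24·23·22·21·20) / 18! = 113146793787569865523200000 / 6402373705728000 = 17672631900.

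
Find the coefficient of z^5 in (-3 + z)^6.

-18

The general term is C(6,j)·(-3)^j·(z)^(6-j); the z^5 term has j = 1.
C(6,1) = 6.
Coefficient = C(6,1) · (-3)^1 = 6 · (-3) = -18.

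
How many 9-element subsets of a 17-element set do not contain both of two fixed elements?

17875

All 9-subsets: C(17,9) = 24310. Those containing both fixed elements: C(15,7) = 6435.
24310 − 6435 = 17875.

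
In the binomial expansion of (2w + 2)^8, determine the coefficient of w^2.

7168

The general term is C(8,j)·(2w)^j·(2)^(8-j); the w^2 term has j = 2.
C(8,2) = 28.
Coefficient = C(8,2) · 2^2 · 2^6 = 28 · 4 · 64 = 7168.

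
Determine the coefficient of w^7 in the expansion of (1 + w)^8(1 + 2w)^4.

Coefficient of w^7 = Σ_{j} C(8,j)·1^j·C(4,7-j)·2^(7-j) for j from 3 to 7.
= 896 + 2240 + 1344 + 224 + 8 = 4712.

4712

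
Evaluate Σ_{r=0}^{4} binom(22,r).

1 + 22 + 231 + 1540 + 7315 = 9109.

9109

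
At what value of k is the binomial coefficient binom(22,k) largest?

11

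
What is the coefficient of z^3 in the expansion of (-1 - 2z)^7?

-280

The general term is C(7,j)·(-1)^j·(-2z)^(7-j); the z^3 term has j = 4.
C(7,4) = 35.
Coefficient = C(7,4) · (-2)^3 = 35 · (-8) = -280.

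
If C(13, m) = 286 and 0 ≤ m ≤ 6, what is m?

C(13,m) increases on 0 ≤ m ≤ 6. C(13,2) = 78 and C(13,3) = 286, so m = 3.

3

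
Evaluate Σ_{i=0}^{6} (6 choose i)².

Σ C(6,i)² is the coefficient of x^6 in (1+x)^6(1+x)^6 = (1+x)^12, i.e. C(12,6) = 924.

924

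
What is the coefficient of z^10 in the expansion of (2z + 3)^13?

7907328

The general term is C(13,j)·(2z)^j·(3)^(13-j); the z^10 term has j = 10.
C(13,10) = 286.
Coefficient = C(13,10) · 2^10 · 3^3 = 286 · 1024 · 27 = 7907328.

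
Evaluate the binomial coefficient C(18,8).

43758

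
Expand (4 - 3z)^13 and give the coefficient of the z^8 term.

8646663168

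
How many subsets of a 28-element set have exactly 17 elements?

21474180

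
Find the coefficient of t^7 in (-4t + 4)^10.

The general term is C(10,j)·(-4t)^j·(4)^(10-j); the t^7 term has j = 7.
C(10,7) = 120.
Coefficient = C(10,7) · (-4)^7 · 4^3 = 120 · (-16384) · 64 = -125829120.

-125829120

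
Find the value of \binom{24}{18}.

134596

C(24,18) = C(24,6) by symmetry.
C(24,6) = (24·23·22·21·20·19) / 6! = 96909120 / 720 = 134596.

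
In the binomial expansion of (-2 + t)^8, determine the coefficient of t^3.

The general term is C(8,j)·(-2)^j·(t)^(8-j); the t^3 term has j = 5.
C(8,5) = 56.
Coefficient = C(8,5) · (-2)^5 = 56 · (-32) = -1792.

-1792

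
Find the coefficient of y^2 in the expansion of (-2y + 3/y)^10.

1088640

General term: C(10,j)·(-2y)^j·(3/y)^(10-j), with y-exponent 1j − 1(10−j) = 2j − 10.
Set 2j − 10 = 2: j = 6.
C(10,6) = 210; (-2)^6 = 64; 3^4 = 81.
Coefficient = 210 · 64 · 81 = 1088640.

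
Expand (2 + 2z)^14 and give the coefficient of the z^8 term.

49201152

The general term is C(14,j)·(2)^j·(2z)^(14-j); the z^8 term has j = 6.
C(14,6) = 3003.
Coefficient = C(14,6) · 2^6 · 2^8 = 3003 · 64 · 256 = 49201152.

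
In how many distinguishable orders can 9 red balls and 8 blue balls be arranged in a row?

24310

Choose positions for the red balls: C(17,9) = 24310.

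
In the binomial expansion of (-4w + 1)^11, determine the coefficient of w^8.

10813440

The general term is C(11,j)·(-4w)^j·(1)^(11-j); the w^8 term has j = 8.
C(11,8) = 165.
Coefficient = C(11,8) · (-4)^8 = 165 · 65536 = 10813440.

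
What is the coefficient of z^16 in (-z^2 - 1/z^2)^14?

General term: C(14,j)·(-z^2)^j·(-1/z^2)^(14-j), with z-exponent 2j − 2(14−j) = 4j − 28.
Set 4j − 28 = 16: j = 11.
C(14,11) = 364; (-1)^11 = -1; (-1)^3 = -1.
Coefficient = 364 · (-1) · (-1) = 364.

364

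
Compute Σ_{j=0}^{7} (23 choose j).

1 + 23 + 253 + 1771 + 8855 + 33649 + 100947 + 245157 = 390656.

390656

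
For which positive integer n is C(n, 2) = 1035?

46

n(n−1)/2 = 1035 ⇒ n(n−1) = 2070. Since 46·45 = 2070, n = 46.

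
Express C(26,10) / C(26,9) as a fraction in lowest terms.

C(n,k+1)/C(n,k) = (n−k)/(k+1) = (26−9)/(9+1) = 17/10.

17/10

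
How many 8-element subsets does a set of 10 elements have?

C(10,8) = C(10,2) by symmetry.
C(10,2) = (10·9) / 2! = 90 / 2 = 45.

45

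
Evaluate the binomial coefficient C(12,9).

220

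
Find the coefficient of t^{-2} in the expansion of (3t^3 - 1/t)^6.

General term: C(6,j)·(3t^3)^j·(-1/t)^(6-j), with t-exponent 3j − 1(6−j) = 4j − 6.
Set 4j − 6 = -2: j = 1.
C(6,1) = 6; 3^1 = 3; (-1)^5 = -1.
Coefficient = 6 · 3 · (-1) = -18.

-18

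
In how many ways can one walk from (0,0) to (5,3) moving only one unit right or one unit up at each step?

Each path is a sequence of 8 steps with 5 rights: C(8,5) = 56.

56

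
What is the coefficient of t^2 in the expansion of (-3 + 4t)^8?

326592

The general term is C(8,j)·(-3)^j·(4t)^(8-j); the t^2 term has j = 6.
C(8,6) = 28.
Coefficient = C(8,6) · (-3)^6 · 4^2 = 28 · 729 · 16 = 326592.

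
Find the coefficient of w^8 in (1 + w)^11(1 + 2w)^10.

3892485

Coefficient of w^8 = Σ_{j} C(11,j)·1^j·C(10,8-j)·2^(8-j) for j from 0 to 8.
= 11520 + 168960 + 739200 + 1330560 + 1108800 + 443520 + 83160 + 6600 + 165 = 3892485.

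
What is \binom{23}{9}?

817190

C(23,9) = (23·22·21·20·19·18·17·16·15) / 9! = 296541907200 / 362880 = 817190.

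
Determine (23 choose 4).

8855

C(23,4) = (23·22·21·20) / 4! = 212520 / 24 = 8855.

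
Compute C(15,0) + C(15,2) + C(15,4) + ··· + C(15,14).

Half of (1+1)^15 + (1−1)^15 gives the even-index sum: 2^14 = 16384.

16384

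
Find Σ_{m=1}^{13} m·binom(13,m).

Differentiating (1+x)^13 and setting x=1: Σ m·C(13,m) = 13·2^12 = 53248.

53248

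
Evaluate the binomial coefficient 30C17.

119759850

C(30,17) = C(30,13) by symmetry.
C(30,13) = (30·29·28·27·26·25·24·23·22·21·20·19·18) / 13! = 745747076954880000 / 6227020800 = 119759850.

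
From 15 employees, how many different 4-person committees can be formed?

This is C(15,4) = 1365.

1365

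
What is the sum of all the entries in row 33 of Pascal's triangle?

8589934592

The entries of row 33 sum to 2^33 = 8589934592.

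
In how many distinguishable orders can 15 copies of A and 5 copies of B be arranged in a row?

15504

Choose positions for the A's: C(20,15) = 15504.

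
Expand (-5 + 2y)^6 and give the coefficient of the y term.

The general term is C(6,j)·(-5)^j·(2y)^(6-j); the y^1 term has j = 5.
C(6,5) = 6.
Coefficient = C(6,5) · (-5)^5 · 2^1 = 6 · (-3125) · 2 = -37500.

-37500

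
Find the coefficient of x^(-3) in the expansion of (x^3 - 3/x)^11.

General term: C(11,j)·(x^3)^j·(-3/x)^(11-j), with x-exponent 3j − 1(11−j) = 4j − 11.
Set 4j − 11 = -3: j = 2.
C(11,2) = 55; 1^2 = 1; (-3)^9 = -19683.
Coefficient = 55 · 1 · (-19683) = -1082565.

-1082565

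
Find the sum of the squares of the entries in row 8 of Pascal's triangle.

12870

Σ C(8,i)² is the coefficient of x^8 in (1+x)^8(1+x)^8 = (1+x)^16, i.e. C(16,8) = 12870.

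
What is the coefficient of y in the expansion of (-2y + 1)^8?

The general term is C(8,j)·(-2y)^j·(1)^(8-j); the y^1 term has j = 1.
C(8,1) = 8.
Coefficient = C(8,1) · (-2)^1 = 8 · (-2) = -16.

-16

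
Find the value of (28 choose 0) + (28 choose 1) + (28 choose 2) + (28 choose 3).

1 + 28 + 378 + 3276 = 3683.

3683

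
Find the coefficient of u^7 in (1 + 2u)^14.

The general term is C(14,j)·(1)^j·(2u)^(14-j); the u^7 term has j = 7.
C(14,7) = 3432.
Coefficient = C(14,7) · 2^7 = 3432 · 128 = 439296.

439296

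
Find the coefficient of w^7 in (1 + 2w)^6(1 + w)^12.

Coefficient of w^7 = Σ_{j} C(6,j)·2^j·C(12,7-j)·1^(7-j) for j from 0 to 6.
= 792 + 11088 + 47520 + 79200 + 52800 + 12672 + 768 = 204840.

204840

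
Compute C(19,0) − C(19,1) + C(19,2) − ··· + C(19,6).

18564

The partial alternating sum Σ_{k=0}^{6} (−1)^k C(19,k) = (−1)^6 C(18,6) = 18564.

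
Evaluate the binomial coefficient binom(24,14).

C(24,14) = C(24,10) by symmetry.
C(24,10) = (24·23·22·21·20·19·18·17·16·15) / 10! = 7117005772800 / 3628800 = 1961256.

1961256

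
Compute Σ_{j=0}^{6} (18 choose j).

31180

1 + 18 + 153 + 816 + 3060 + 8568 + 18564 = 31180.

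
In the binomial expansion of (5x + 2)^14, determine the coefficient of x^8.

75075000000

The general term is C(14,j)·(5x)^j·(2)^(14-j); the x^8 term has j = 8.
C(14,8) = 3003.
Coefficient = C(14,8) · 5^8 · 2^6 = 3003 · 390625 · 64 = 75075000000.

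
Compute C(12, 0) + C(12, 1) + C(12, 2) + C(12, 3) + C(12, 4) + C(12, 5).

1586

1 + 12 + 66 + 220 + 495 + 792 = 1586.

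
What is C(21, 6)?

54264

C(21,6) = (21·20·19·18·17·16) / 6! = 39070080 / 720 = 54264.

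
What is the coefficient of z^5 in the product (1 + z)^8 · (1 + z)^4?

792

(1 + z)^8(1 + z)^4 = (1 + z)^12, so the coefficient of z^5 is C(12,5)·1^5 = 792·1 = 792.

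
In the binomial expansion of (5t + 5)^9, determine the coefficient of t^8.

17578125

The general term is C(9,j)·(5t)^j·(5)^(9-j); the t^8 term has j = 8.
C(9,8) = 9.
Coefficient = C(9,8) · 5^8 · 5^1 = 9 · 390625 · 5 = 17578125.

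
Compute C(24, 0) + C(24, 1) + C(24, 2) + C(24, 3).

1 + 24 + 276 + 2024 = 2325.

2325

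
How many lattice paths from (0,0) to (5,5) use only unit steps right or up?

252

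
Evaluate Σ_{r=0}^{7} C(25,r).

1 + 25 + 300 + 2300 + 12650 + 53130 + 177100 + 480700 = 726206.

726206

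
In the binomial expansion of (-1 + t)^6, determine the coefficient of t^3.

The general term is C(6,j)·(-1)^j·(t)^(6-j); the t^3 term has j = 3.
C(6,3) = 20.
Coefficient = C(6,3) · (-1)^3 = 20 · (-1) = -20.

-20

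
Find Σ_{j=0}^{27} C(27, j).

Setting x = 1 in (1+x)^27 gives Σ C(27,j) = 2^27 = 134217728.

134217728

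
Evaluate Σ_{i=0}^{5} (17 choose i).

9402

1 + 17 + 136 + 680 + 2380 + 6188 = 9402.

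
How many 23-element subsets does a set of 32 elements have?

28048800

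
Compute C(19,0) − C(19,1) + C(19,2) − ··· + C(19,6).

18564

The partial alternating sum Σ_{k=0}^{6} (−1)^k C(19,k) = (−1)^6 C(18,6) = 18564.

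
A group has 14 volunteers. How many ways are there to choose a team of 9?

This is C(14,9) = 2002.

2002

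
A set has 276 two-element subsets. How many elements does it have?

n(n−1)/2 = 276 ⇒ n(n−1) = 552. Since 24·23 = 552, n = 24.

24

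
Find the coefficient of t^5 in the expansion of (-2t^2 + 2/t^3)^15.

General term: C(15,j)·(-2t^2)^j·(2/t^3)^(15-j), with t-exponent 2j − 3(15−j) = 5j − 45.
Set 5j − 45 = 5: j = 10.
C(15,10) = 3003; (-2)^10 = 1024; 2^5 = 32.
Coefficient = 3003 · 1024 · 32 = 98402304.

98402304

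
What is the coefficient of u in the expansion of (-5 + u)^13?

3173828125

The general term is C(13,j)·(-5)^j·(u)^(13-j); the u^1 term has j = 12.
C(13,12) = 13.
Coefficient = C(13,12) · (-5)^12 = 13 · 244140625 = 3173828125.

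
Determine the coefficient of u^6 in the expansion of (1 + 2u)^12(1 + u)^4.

215336

Coefficient of u^6 = Σ_{j} C(12,j)·2^j·C(4,6-j)·1^(6-j) for j from 2 to 6.
= 264 + 7040 + 47520 + 101376 + 59136 = 215336.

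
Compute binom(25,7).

480700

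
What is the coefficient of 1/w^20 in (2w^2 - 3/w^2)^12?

-4251528

General term: C(12,j)·(2w^2)^j·(-3/w^2)^(12-j), with w-exponent 2j − 2(12−j) = 4j − 24.
Set 4j − 24 = -20: j = 1.
C(12,1) = 12; 2^1 = 2; (-3)^11 = -177147.
Coefficient = 12 · 2 · (-177147) = -4251528.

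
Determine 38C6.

2760681

C(38,6) = (38·37·36·35·34·33) / 6! = 1987690320 / 720 = 2760681.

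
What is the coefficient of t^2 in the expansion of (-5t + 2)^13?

3993600

The general term is C(13,j)·(-5t)^j·(2)^(13-j); the t^2 term has j = 2.
C(13,2) = 78.
Coefficient = C(13,2) · (-5)^2 · 2^11 = 78 · 25 · 2048 = 3993600.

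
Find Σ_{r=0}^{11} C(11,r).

Setting x = 1 in (1+x)^11 gives Σ C(11,r) = 2^11 = 2048.

2048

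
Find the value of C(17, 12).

C(17,12) = C(17,5) by symmetry.
C(17,5) = (17·16·15·14·13) / 5! = 742560 / 120 = 6188.

6188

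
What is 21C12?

293930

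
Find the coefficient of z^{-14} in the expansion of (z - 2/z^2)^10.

11520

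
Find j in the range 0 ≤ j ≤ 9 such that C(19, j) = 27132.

6

C(19,j) increases on 0 ≤ j ≤ 9. C(19,5) = 11628 and C(19,6) = 27132, so j = 6.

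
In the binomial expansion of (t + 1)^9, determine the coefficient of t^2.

36

The general term is C(9,j)·(t)^j·(1)^(9-j); the t^2 term has j = 2.
C(9,2) = 36.
Coefficient = C(9,2) = 36.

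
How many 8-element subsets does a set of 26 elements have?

1562275

C(26,8) = (26·25·24·23·22·21·20·19) / 8! = 62990928000 / 40320 = 1562275.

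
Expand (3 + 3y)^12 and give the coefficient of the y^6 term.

The general term is C(12,j)·(3)^j·(3y)^(12-j); the y^6 term has j = 6.
C(12,6) = 924.
Coefficient = C(12,6) · 3^6 · 3^6 = 924 · 729 · 729 = 491051484.

491051484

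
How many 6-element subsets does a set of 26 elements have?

230230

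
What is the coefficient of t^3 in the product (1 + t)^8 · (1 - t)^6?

Coefficient of t^3 = Σ_{j} C(8,j)·1^j·C(6,3-j)·(-1)^(3-j) for j from 0 to 3.
= (-20) + 120 + (-168) + 56 = -12.

-12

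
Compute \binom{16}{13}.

560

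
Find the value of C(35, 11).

417225900

C(35,11) = (35·34·33·32·31·30·29·28·27·26·25) / 11! = 16654322805120000 / 39916800 = 417225900.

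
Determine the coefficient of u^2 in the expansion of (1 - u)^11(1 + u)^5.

10

Coefficient of u^2 = Σ_{j} C(11,j)·(-1)^j·C(5,2-j)·1^(2-j) for j from 0 to 2.
= 10 + (-55) + 55 = 10.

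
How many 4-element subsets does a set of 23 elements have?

C(23,4) = (23·22·21·20) / 4! = 212520 / 24 = 8855.

8855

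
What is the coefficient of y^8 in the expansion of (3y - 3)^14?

14363255907

The general term is C(14,j)·(3y)^j·(-3)^(14-j); the y^8 term has j = 8.
C(14,8) = 3003.
Coefficient = C(14,8) · 3^8 · (-3)^6 = 3003 · 6561 · 729 = 14363255907.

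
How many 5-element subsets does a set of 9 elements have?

126

C(9,5) = C(9,4) by symmetry.
C(9,4) = (9·8·7·6) / 4! = 3024 / 24 = 126.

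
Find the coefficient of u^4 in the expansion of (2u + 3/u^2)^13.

General term: C(13,j)·(2u)^j·(3/u^2)^(13-j), with u-exponent 1j − 2(13−j) = 3j − 26.
Set 3j − 26 = 4: j = 10.
C(13,10) = 286; 2^10 = 1024; 3^3 = 27.
Coefficient = 286 · 1024 · 27 = 7907328.

7907328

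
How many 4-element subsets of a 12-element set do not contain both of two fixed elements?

450

All 4-subsets: C(12,4) = 495. Those containing both fixed elements: C(10,2) = 45.
495 − 45 = 450.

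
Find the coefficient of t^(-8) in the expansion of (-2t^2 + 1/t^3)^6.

60

General term: C(6,j)·(-2t^2)^j·(1/t^3)^(6-j), with t-exponent 2j − 3(6−j) = 5j − 18.
Set 5j − 18 = -8: j = 2.
C(6,2) = 15; (-2)^2 = 4; 1^4 = 1.
Coefficient = 15 · 4 · 1 = 60.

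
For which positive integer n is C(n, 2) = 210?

n(n−1)/2 = 210 ⇒ n(n−1) = 420. Since 21·20 = 420, n = 21.

21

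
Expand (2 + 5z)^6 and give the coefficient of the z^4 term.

The general term is C(6,j)·(2)^j·(5z)^(6-j); the z^4 term has j = 2.
C(6,2) = 15.
Coefficient = C(6,2) · 2^2 · 5^4 = 15 · 4 · 625 = 37500.

37500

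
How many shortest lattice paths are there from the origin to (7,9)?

11440

Each path is a sequence of 16 steps with 7 rights: C(16,7) = 11440.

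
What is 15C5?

C(15,5) = (15·14·13·12·11) / 5! = 360360 / 120 = 3003.

3003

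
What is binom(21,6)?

C(21,6) = (21·20·19·18·17·16) / 6! = 39070080 / 720 = 54264.

54264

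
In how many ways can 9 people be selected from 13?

715

This is C(13,9) = 715.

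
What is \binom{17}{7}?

19448

C(17,7) = (17·16·15·14·13·12·11) / 7! = 98017920 / 5040 = 19448.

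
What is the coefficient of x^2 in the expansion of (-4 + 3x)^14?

13740539904

The general term is C(14,j)·(-4)^j·(3x)^(14-j); the x^2 term has j = 12.
C(14,12) = 91.
Coefficient = C(14,12) · (-4)^12 · 3^2 = 91 · 16777216 · 9 = 13740539904.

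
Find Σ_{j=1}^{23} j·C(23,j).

Differentiating (1+x)^23 and setting x=1: Σ j·C(23,j) = 23·2^22 = 96468992.

96468992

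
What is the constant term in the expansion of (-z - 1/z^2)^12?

495

General term: C(12,j)·(-z)^j·(-1/z^2)^(12-j), with z-exponent 1j − 2(12−j) = 3j − 24.
Set 3j − 24 = 0: j = 8.
C(12,8) = 495; (-1)^8 = 1; (-1)^4 = 1.
Coefficient = 495 · 1 · 1 = 495.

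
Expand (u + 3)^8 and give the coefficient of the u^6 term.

The general term is C(8,j)·(u)^j·(3)^(8-j); the u^6 term has j = 6.
C(8,6) = 28.
Coefficient = C(8,6) · 3^2 = 28 · 9 = 252.

252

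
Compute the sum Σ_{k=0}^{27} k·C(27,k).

1811939328

Differentiating (1+x)^27 and setting x=1: Σ k·C(27,k) = 27·2^26 = 1811939328.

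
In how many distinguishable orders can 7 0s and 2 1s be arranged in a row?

Choose positions for the 0s: C(9,7) = 36.

36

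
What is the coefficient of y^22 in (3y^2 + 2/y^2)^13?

13817466

General term: C(13,j)·(3y^2)^j·(2/y^2)^(13-j), with y-exponent 2j − 2(13−j) = 4j − 26.
Set 4j − 26 = 22: j = 12.
C(13,12) = 13; 3^12 = 531441; 2^1 = 2.
Coefficient = 13 · 531441 · 2 = 13817466.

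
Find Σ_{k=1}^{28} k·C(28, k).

Since k·C(28,k) = 28·C(27,k−1), the sum is 28·2^27 = 28·134217728 = 3758096384.

3758096384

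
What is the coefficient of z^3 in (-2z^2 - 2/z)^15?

-164003840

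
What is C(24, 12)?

C(24,12) = (24·23·22·21·20·19·18·17·16·15·14·13) / 12! = 1295295050649600 / 479001600 = 2704156.

2704156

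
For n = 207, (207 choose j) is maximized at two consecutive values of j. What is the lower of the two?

For odd n = 207, C(207,j) peaks at j = (n−1)/2 and (n+1)/2; the lower is 103.

103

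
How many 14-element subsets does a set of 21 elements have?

116280

C(21,14) = C(21,7) by symmetry.
C(21,7) = (21·20·19·18·17·16·15) / 7! = 586051200 / 5040 = 116280.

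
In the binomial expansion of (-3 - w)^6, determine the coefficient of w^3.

540

The general term is C(6,j)·(-3)^j·(-w)^(6-j); the w^3 term has j = 3.
C(6,3) = 20.
Coefficient = C(6,3) · (-3)^3 · (-1)^3 = 20 · (-27) · (-1) = 540.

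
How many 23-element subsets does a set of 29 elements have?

C(29,23) = C(29,6) by symmetry.
C(29,6) = (29·28·27·26·25·24) / 6! = 342014400 / 720 = 475020.

475020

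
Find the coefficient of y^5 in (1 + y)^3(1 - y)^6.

-6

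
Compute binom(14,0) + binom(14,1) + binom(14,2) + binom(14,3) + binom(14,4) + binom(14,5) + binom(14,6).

1 + 14 + 91 + 364 + 1001 + 2002 + 3003 = 6476.

6476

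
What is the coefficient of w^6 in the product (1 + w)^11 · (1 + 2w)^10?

Coefficient of w^6 = Σ_{j} C(11,j)·1^j·C(10,6-j)·2^(6-j) for j from 0 to 6.
= 13440 + 88704 + 184800 + 158400 + 59400 + 9240 + 462 = 514446.

514446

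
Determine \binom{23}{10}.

1144066

C(23,10) = (23·22·21·20·19·18·17·16·15·14) / 10! = 4151586700800 / 3628800 = 1144066.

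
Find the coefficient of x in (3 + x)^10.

196830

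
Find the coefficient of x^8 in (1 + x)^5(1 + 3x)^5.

4725

Coefficient of x^8 = Σ_{j} C(5,j)·1^j·C(5,8-j)·3^(8-j) for j from 3 to 5.
= 2430 + 2025 + 270 = 4725.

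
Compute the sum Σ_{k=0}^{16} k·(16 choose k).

524288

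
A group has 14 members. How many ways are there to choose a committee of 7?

3432

This is C(14,7) = 3432.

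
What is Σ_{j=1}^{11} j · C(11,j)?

Since j·C(11,j) = 11·C(10,j−1), the sum is 11·2^10 = 11·1024 = 11264.

11264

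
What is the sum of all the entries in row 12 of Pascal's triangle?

Setting x = 1 in (1+x)^12 gives Σ C(12,k) = 2^12 = 4096.

4096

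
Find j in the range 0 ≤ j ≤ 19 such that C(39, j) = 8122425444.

13

C(39,j) increases on 0 ≤ j ≤ 19. C(39,12) = 3910797436 and C(39,13) = 8122425444, so j = 13.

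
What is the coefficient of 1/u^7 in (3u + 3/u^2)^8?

367416

General term: C(8,j)·(3u)^j·(3/u^2)^(8-j), with u-exponent 1j − 2(8−j) = 3j − 16.
Set 3j − 16 = -7: j = 3.
C(8,3) = 56; 3^3 = 27; 3^5 = 243.
Coefficient = 56 · 27 · 243 = 367416.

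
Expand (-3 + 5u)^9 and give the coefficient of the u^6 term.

-35437500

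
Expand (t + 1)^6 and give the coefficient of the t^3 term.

The general term is C(6,j)·(t)^j·(1)^(6-j); the t^3 term has j = 3.
C(6,3) = 20.
Coefficient = C(6,3) = 20.

20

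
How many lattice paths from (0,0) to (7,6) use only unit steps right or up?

Each path is a sequence of 13 steps with 7 rights: C(13,7) = 1716.

1716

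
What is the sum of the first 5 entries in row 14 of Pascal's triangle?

1 + 14 + 91 + 364 + 1001 = 1471.

1471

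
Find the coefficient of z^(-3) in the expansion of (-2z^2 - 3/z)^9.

General term: C(9,j)·(-2z^2)^j·(-3/z)^(9-j), with z-exponent 2j − 1(9−j) = 3j − 9.
Set 3j − 9 = -3: j = 2.
C(9,2) = 36; (-2)^2 = 4; (-3)^7 = -2187.
Coefficient = 36 · 4 · (-2187) = -314928.

-314928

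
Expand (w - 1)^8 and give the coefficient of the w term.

The general term is C(8,j)·(w)^j·(-1)^(8-j); the w^1 term has j = 1.
C(8,1) = 8.
Coefficient = C(8,1) · (-1)^7 = 8 · (-1) = -8.

-8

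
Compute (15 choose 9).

5005

C(15,9) = C(15,6) by symmetry.
C(15,6) = (15·14·13·12·11·10) / 6! = 3603600 / 720 = 5005.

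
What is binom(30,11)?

54627300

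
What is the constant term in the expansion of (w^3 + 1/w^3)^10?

General term: C(10,j)·(w^3)^j·(1/w^3)^(10-j), with w-exponent 3j − 3(10−j) = 6j − 30.
Set 6j − 30 = 0: j = 5.
C(10,5) = 252; 1^5 = 1; 1^5 = 1.
Coefficient = 252 · 1 · 1 = 252.

252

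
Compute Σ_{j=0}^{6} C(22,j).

110056

1 + 22 + 231 + 1540 + 7315 + 26334 + 74613 = 110056.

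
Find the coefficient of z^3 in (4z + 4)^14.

97710505984

The general term is C(14,j)·(4z)^j·(4)^(14-j); the z^3 term has j = 3.
C(14,3) = 364.
Coefficient = C(14,3) · 4^3 · 4^11 = 364 · 64 · 4194304 = 97710505984.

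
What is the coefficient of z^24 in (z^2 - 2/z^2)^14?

-28

General term: C(14,j)·(z^2)^j·(-2/z^2)^(14-j), with z-exponent 2j − 2(14−j) = 4j − 28.
Set 4j − 28 = 24: j = 13.
C(14,13) = 14; 1^13 = 1; (-2)^1 = -2.
Coefficient = 14 · 1 · (-2) = -28.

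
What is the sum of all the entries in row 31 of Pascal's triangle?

2147483648

The entries of row 31 sum to 2^31 = 2147483648.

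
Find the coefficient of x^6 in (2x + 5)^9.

The general term is C(9,j)·(2x)^j·(5)^(9-j); the x^6 term has j = 6.
C(9,6) = 84.
Coefficient = C(9,6) · 2^6 · 5^3 = 84 · 64 · 125 = 672000.

672000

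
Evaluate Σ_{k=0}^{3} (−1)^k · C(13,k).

-220

The partial alternating sum Σ_{k=0}^{3} (−1)^k C(13,k) = (−1)^3 C(12,3) = -220.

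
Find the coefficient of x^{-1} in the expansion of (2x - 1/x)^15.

823680

General term: C(15,j)·(2x)^j·(-1/x)^(15-j), with x-exponent 1j − 1(15−j) = 2j − 15.
Set 2j − 15 = -1: j = 7.
C(15,7) = 6435; 2^7 = 128; (-1)^8 = 1.
Coefficient = 6435 · 128 · 1 = 823680.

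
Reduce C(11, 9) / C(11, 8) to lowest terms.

1/3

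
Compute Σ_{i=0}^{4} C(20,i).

6196

1 + 20 + 190 + 1140 + 4845 = 6196.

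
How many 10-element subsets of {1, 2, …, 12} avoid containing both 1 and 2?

21

All 10-subsets: C(12,10) = 66. Those containing both fixed elements: C(10,8) = 45.
66 − 45 = 21.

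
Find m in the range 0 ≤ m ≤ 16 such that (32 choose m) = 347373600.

13

C(32,m) increases on 0 ≤ m ≤ 16. C(32,12) = 225792840 and C(32,13) = 347373600, so m = 13.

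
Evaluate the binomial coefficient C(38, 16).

22239974430

C(38,16) = (38·37·36·35·34·33·32·31·30·29·28·27·26·25·24·23) / 16! = 465322312113382563840000 / 20922789888000 = 22239974430.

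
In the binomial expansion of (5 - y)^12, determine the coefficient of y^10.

1650

The general term is C(12,j)·(5)^j·(-y)^(12-j); the y^10 term has j = 2.
C(12,2) = 66.
Coefficient = C(12,2) · 5^2 = 66 · 25 = 1650.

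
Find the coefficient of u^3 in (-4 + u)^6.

The general term is C(6,j)·(-4)^j·(u)^(6-j); the u^3 term has j = 3.
C(6,3) = 20.
Coefficient = C(6,3) · (-4)^3 = 20 · (-64) = -1280.

-1280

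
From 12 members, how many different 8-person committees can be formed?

495

This is C(12,8) = 495.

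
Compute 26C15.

C(26,15) = C(26,11) by symmetry.
C(26,11) = (26·25·24·23·22·21·20·19·18·17·16) / 11! = 308403583488000 / 39916800 = 7726160.

7726160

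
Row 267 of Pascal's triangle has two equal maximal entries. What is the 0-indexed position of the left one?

For odd n = 267, C(267,k) peaks at k = (n−1)/2 and (n+1)/2; the smaller is 133.

133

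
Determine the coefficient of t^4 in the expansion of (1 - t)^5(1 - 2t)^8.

4645

Coefficient of t^4 = Σ_{j} C(5,j)·(-1)^j·C(8,4-j)·(-2)^(4-j) for j from 0 to 4.
= 1120 + 2240 + 1120 + 160 + 5 = 4645.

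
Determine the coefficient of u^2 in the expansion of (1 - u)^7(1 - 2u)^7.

203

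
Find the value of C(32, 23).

C(32,23) = C(32,9) by symmetry.
C(32,9) = (32·31·30·29·28·27·26·25·24) / 9! = 10178348544000 / 362880 = 28048800.

28048800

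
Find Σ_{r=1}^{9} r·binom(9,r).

2304

Since r·C(9,r) = 9·C(8,r−1), the sum is 9·2^8 = 9·256 = 2304.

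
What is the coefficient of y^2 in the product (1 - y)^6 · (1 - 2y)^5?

Coefficient of y^2 = Σ_{j} C(6,j)·(-1)^j·C(5,2-j)·(-2)^(2-j) for j from 0 to 2.
= 40 + 60 + 15 = 115.

115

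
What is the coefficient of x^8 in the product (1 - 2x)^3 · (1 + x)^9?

Coefficient of x^8 = Σ_{j} C(3,j)·(-2)^j·C(9,8-j)·1^(8-j) for j from 0 to 3.
= 9 + (-216) + 1008 + (-1008) = -207.

-207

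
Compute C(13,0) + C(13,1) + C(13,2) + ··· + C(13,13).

8192

Setting x = 1 in (1+x)^13 gives Σ C(13,j) = 2^13 = 8192.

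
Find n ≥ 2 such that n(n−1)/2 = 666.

37

n(n−1)/2 = 666 ⇒ n(n−1) = 1332. Since 37·36 = 1332, n = 37.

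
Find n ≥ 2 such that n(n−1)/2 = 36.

9

n(n−1)/2 = 36 ⇒ n(n−1) = 72. Since 9·8 = 72, n = 9.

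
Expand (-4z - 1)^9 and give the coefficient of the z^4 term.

-32256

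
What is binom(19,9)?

C(19,9) = (19·18·17·16·15·14·13·12·11) / 9! = 33522128640 / 362880 = 92378.

92378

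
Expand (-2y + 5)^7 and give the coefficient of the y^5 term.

The general term is C(7,j)·(-2y)^j·(5)^(7-j); the y^5 term has j = 5.
C(7,5) = 21.
Coefficient = C(7,5) · (-2)^5 · 5^2 = 21 · (-32) · 25 = -16800.

-16800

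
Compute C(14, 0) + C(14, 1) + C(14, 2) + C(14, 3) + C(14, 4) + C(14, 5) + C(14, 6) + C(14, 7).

9908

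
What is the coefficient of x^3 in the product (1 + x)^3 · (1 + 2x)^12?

2625

Coefficient of x^3 = Σ_{j} C(3,j)·1^j·C(12,3-j)·2^(3-j) for j from 0 to 3.
= 1760 + 792 + 72 + 1 = 2625.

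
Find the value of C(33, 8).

C(33,8) = (33·32·31·30·29·28·27·26) / 8! = 559809169920 / 40320 = 13884156.

13884156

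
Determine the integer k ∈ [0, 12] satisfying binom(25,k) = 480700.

C(25,k) increases on 0 ≤ k ≤ 12. C(25,6) = 177100 and C(25,7) = 480700, so k = 7.

7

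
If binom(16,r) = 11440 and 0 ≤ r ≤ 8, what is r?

C(16,r) increases on 0 ≤ r ≤ 8. C(16,6) = 8008 and C(16,7) = 11440, so r = 7.

7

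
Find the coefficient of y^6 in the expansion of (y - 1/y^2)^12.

66

General term: C(12,j)·(y)^j·(-1/y^2)^(12-j), with y-exponent 1j − 2(12−j) = 3j − 24.
Set 3j − 24 = 6: j = 10.
C(12,10) = 66; 1^10 = 1; (-1)^2 = 1.
Coefficient = 66 · 1 · 1 = 66.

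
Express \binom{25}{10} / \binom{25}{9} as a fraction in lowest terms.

8/5

C(n,k+1)/C(n,k) = (n−k)/(k+1) = (25−9)/(9+1) = 16/10 = 8/5.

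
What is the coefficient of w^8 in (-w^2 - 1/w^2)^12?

495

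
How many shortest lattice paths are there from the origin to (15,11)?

7726160

Each path is a sequence of 26 steps with 15 rights: C(26,15) = 7726160.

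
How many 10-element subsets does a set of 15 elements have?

3003

C(15,10) = C(15,5) by symmetry.
C(15,5) = (15·14·13·12·11) / 5! = 360360 / 120 = 3003.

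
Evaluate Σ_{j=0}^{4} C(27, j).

1 + 27 + 351 + 2925 + 17550 = 20854.

20854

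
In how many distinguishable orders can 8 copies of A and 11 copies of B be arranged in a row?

Choose positions for the A's: C(19,8) = 75582.

75582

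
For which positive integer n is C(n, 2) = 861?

42

n(n−1)/2 = 861 ⇒ n(n−1) = 1722. Since 42·41 = 1722, n = 42.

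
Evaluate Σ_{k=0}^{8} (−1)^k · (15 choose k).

3003

The partial alternating sum Σ_{k=0}^{8} (−1)^k C(15,k) = (−1)^8 C(14,8) = 3003.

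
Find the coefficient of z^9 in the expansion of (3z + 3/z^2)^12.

6377292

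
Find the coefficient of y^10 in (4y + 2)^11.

23068672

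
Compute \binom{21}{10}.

352716

C(21,10) = (21·20·19·18·17·16·15·14·13·12) / 10! = 1279935820800 / 3628800 = 352716.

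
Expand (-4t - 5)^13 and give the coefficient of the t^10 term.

-37486592000

The general term is C(13,j)·(-4t)^j·(-5)^(13-j); the t^10 term has j = 10.
C(13,10) = 286.
Coefficient = C(13,10) · (-4)^10 · (-5)^3 = 286 · 1048576 · (-125) = -37486592000.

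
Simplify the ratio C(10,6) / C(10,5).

C(n,k+1)/C(n,k) = (n−k)/(k+1) = (10−5)/(5+1) = 5/6.

5/6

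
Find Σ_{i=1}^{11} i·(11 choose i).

Since i·C(11,i) = 11·C(10,i−1), the sum is 11·2^10 = 11·1024 = 11264.

11264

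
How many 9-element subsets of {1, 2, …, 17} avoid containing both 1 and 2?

All 9-subsets: C(17,9) = 24310. Those containing both fixed elements: C(15,7) = 6435.
24310 − 6435 = 17875.

17875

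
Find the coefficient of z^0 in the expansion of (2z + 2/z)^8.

17920

General term: C(8,j)·(2z)^j·(2/z)^(8-j), with z-exponent 1j − 1(8−j) = 2j − 8.
Set 2j − 8 = 0: j = 4.
C(8,4) = 70; 2^4 = 16; 2^4 = 16.
Coefficient = 70 · 16 · 16 = 17920.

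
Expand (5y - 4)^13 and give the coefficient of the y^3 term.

The general term is C(13,j)·(5y)^j·(-4)^(13-j); the y^3 term has j = 3.
C(13,3) = 286.
Coefficient = C(13,3) · 5^3 · (-4)^10 = 286 · 125 · 1048576 = 37486592000.

37486592000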